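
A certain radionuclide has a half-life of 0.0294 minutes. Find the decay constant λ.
λ = ln(2)/t½ = 23.58 minute⁻¹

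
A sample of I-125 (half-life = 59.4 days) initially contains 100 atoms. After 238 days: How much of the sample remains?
N = N₀(1/2)^(t/t½) = 6.221 atoms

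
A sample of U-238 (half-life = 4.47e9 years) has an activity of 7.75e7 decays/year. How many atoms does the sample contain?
N = A/λ = 4.998e17 atoms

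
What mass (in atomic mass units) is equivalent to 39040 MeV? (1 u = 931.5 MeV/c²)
m = E/c² = 41.91 u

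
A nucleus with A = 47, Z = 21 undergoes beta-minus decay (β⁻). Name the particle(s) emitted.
β⁻: electron (e⁻) + antineutrino (ν̄ₑ)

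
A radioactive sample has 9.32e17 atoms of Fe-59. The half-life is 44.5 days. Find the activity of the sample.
A = λN = 1.452e16 decays/day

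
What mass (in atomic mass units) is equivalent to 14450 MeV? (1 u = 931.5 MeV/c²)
m = E/c² = 15.51 u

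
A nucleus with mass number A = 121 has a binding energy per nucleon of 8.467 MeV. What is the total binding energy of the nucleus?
B.E. = 8.467 × 121 = 1025 MeV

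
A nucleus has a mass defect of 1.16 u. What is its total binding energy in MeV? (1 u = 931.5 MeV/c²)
B.E. = Δm × 931.5 = 1081 MeV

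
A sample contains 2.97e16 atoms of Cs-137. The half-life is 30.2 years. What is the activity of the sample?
A = λN = 6.817e14 decays/year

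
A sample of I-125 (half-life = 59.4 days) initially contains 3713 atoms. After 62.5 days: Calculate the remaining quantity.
N = N₀(1/2)^(t/t½) = 1791 atoms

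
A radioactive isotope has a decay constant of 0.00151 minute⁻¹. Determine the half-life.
t½ = ln(2)/λ = 459 minutes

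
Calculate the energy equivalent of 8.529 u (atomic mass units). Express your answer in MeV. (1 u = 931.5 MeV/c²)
E = mc² = 7945 MeV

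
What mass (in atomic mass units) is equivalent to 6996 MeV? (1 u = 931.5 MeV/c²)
m = E/c² = 7.51 u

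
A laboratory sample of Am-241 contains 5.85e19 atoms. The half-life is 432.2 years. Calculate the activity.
A = λN = 9.382e16 decays/year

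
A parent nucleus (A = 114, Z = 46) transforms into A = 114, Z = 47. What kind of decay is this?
ΔA = 0, ΔZ = +1 ⇒ beta-minus decay (β⁻)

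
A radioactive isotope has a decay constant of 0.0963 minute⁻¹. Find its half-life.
t½ = ln(2)/λ = 7.198 minutes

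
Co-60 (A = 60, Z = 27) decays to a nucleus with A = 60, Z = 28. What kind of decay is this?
ΔA = 0, ΔZ = +1 ⇒ beta-minus decay (β⁻)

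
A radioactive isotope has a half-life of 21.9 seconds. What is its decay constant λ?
λ = ln(2)/t½ = 0.03165 second⁻¹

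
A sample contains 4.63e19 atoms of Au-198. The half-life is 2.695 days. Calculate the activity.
A = λN = 1.191e19 decays/day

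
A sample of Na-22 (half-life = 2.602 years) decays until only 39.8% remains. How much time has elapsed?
t = t½ × log₂(N₀/N) = 3.458 years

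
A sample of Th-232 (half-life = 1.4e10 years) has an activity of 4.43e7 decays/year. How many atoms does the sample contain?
N = A/λ = 8.948e17 atoms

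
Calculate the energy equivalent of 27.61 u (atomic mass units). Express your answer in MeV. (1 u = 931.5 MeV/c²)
E = mc² = 25720 MeV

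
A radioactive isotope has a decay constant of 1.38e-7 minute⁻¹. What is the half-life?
t½ = ln(2)/λ = 5.023e6 minutes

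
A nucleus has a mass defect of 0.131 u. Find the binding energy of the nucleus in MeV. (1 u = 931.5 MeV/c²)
B.E. = Δm × 931.5 = 122 MeV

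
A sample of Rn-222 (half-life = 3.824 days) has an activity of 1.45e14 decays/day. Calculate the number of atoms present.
N = A/λ = 7.999e14 atoms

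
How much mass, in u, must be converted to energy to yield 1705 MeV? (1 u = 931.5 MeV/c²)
m = E/c² = 1.83 u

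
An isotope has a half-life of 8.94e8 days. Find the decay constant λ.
λ = ln(2)/t½ = 7.753e-10 day⁻¹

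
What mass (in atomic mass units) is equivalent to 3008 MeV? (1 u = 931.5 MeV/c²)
m = E/c² = 3.229 u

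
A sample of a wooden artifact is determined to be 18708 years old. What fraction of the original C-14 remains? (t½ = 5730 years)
N/N₀ = (1/2)^(t/t½) = 0.104 = 10.4%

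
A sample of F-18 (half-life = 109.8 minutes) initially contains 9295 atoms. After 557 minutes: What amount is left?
N = N₀(1/2)^(t/t½) = 276.2 atoms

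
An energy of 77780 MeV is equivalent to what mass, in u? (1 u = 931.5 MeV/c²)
m = E/c² = 83.5 u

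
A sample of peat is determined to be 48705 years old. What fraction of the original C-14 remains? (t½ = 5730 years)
N/N₀ = (1/2)^(t/t½) = 0.002762 = 0.276%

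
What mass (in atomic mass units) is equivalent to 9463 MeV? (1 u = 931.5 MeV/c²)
m = E/c² = 10.16 u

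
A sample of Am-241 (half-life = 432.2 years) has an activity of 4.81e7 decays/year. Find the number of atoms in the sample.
N = A/λ = 2.999e10 atoms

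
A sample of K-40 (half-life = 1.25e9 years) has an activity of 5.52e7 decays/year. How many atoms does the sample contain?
N = A/λ = 9.955e16 atoms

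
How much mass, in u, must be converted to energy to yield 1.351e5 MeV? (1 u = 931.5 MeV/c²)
m = E/c² = 145 u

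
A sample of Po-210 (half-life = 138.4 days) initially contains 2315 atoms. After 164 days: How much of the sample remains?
N = N₀(1/2)^(t/t½) = 1018 atoms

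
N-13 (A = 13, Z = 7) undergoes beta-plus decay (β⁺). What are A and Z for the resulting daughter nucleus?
Daughter: A = 13, Z = 6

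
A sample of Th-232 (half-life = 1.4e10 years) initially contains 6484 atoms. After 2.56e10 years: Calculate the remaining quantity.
N = N₀(1/2)^(t/t½) = 1826 atoms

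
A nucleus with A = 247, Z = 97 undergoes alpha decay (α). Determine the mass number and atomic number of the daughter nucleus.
Daughter: A = 243, Z = 95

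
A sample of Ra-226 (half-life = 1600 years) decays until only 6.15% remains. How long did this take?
t = t½ × log₂(N₀/N) = 6437 years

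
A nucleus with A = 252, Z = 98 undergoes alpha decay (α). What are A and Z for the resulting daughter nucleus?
Daughter: A = 248, Z = 96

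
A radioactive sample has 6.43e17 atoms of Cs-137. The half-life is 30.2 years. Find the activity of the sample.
A = λN = 1.476e16 decays/year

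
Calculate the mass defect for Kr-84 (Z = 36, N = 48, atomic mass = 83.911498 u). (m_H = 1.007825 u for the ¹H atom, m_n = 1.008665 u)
Δm = Z·m_H + N·m_n − M = 0.7861 u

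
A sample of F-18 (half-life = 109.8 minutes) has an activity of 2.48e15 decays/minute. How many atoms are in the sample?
N = A/λ = 3.929e17 atoms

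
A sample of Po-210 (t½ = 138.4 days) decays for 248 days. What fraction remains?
N/N₀ = (1/2)^(t/t½) = 0.2888 = 28.9%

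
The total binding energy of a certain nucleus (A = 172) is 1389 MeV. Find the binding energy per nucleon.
B.E./A = 1389/172 = 8.076 MeV/nucleon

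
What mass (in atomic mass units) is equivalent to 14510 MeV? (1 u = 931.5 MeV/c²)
m = E/c² = 15.58 u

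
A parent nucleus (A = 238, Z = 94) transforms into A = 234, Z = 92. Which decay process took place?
ΔA = -4, ΔZ = -2 ⇒ alpha decay (α)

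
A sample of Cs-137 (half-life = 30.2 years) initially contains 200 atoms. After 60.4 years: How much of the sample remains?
N = N₀(1/2)^(t/t½) = 50 atoms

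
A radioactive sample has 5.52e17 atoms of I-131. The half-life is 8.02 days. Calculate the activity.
A = λN = 4.771e16 decays/day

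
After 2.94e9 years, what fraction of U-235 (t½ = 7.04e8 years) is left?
N/N₀ = (1/2)^(t/t½) = 0.05532 = 5.53%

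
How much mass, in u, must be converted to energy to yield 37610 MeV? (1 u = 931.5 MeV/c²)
m = E/c² = 40.38 u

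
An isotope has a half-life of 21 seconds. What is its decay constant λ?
λ = ln(2)/t½ = 0.03301 second⁻¹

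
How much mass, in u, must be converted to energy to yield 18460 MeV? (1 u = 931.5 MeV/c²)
m = E/c² = 19.82 u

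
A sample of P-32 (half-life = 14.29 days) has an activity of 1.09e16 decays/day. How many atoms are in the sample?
N = A/λ = 2.247e17 atoms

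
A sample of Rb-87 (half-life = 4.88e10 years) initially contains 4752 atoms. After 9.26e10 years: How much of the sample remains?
N = N₀(1/2)^(t/t½) = 1275 atoms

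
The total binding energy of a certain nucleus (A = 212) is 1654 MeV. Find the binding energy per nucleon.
B.E./A = 1654/212 = 7.802 MeV/nucleon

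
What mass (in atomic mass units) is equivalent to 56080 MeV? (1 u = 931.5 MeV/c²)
m = E/c² = 60.2 u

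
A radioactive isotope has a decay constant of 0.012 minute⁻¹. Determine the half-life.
t½ = ln(2)/λ = 57.76 minutes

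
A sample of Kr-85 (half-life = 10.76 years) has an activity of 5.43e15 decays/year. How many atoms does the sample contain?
N = A/λ = 8.429e16 atoms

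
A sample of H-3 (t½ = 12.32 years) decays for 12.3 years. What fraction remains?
N/N₀ = (1/2)^(t/t½) = 0.5006 = 50.1%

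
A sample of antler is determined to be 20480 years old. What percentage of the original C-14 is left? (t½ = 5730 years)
N/N₀ = (1/2)^(t/t½) = 0.08396 = 8.4%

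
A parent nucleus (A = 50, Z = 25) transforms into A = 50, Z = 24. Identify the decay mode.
ΔA = 0, ΔZ = -1 ⇒ beta-plus decay (β⁺) or electron capture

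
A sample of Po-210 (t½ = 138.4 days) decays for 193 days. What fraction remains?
N/N₀ = (1/2)^(t/t½) = 0.3804 = 38%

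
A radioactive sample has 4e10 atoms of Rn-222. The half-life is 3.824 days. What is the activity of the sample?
A = λN = 7.25e9 decays/day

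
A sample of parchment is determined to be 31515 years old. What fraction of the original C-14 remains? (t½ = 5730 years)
N/N₀ = (1/2)^(t/t½) = 0.0221 = 2.21%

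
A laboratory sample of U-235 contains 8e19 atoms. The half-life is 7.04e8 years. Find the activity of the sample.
A = λN = 7.877e10 decays/year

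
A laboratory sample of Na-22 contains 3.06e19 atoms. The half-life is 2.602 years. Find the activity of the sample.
A = λN = 8.152e18 decays/year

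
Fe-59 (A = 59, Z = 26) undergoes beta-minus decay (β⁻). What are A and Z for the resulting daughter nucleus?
Daughter: A = 59, Z = 27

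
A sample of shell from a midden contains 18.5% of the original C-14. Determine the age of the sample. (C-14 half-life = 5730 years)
Age = t½ × log₂(1/ratio) = 13950 years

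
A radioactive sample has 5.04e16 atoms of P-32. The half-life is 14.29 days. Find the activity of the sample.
A = λN = 2.445e15 decays/day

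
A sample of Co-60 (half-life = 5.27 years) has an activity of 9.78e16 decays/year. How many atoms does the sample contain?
N = A/λ = 7.436e17 atoms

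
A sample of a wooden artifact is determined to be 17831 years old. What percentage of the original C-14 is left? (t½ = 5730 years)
N/N₀ = (1/2)^(t/t½) = 0.1157 = 11.6%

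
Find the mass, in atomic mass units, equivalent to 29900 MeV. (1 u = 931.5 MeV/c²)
m = E/c² = 32.1 u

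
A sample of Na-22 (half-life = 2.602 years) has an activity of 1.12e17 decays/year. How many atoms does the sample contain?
N = A/λ = 4.204e17 atoms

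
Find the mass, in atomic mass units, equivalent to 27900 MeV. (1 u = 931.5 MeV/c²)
m = E/c² = 29.95 u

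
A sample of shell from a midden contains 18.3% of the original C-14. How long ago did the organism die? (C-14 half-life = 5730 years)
Age = t½ × log₂(1/ratio) = 14040 years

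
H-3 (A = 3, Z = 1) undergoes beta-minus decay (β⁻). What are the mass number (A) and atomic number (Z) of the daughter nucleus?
Daughter: A = 3, Z = 2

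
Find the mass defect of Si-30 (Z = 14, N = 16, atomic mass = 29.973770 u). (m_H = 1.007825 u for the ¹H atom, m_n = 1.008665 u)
Δm = Z·m_H + N·m_n − M = 0.2744 u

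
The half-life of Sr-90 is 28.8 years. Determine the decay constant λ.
λ = ln(2)/t½ = 0.02407 year⁻¹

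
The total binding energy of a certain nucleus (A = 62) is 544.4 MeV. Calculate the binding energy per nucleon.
B.E./A = 544.4/62 = 8.781 MeV/nucleon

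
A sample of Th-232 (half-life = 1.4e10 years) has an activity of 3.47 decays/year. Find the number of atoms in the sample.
N = A/λ = 7.009e10 atoms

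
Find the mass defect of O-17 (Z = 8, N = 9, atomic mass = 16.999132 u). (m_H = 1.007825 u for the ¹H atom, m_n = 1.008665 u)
Δm = Z·m_H + N·m_n − M = 0.1415 u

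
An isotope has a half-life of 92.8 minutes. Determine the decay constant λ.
λ = ln(2)/t½ = 0.007469 minute⁻¹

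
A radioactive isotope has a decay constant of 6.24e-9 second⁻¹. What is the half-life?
t½ = ln(2)/λ = 1.111e8 seconds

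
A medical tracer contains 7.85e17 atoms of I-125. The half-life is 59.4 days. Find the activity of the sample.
A = λN = 9.16e15 decays/day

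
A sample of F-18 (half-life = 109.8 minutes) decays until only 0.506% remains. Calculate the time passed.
t = t½ × log₂(N₀/N) = 837.4 minutes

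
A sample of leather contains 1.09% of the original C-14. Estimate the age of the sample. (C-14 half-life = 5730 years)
Age = t½ × log₂(1/ratio) = 37360 years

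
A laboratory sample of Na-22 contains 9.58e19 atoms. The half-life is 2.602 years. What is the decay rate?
A = λN = 2.552e19 decays/year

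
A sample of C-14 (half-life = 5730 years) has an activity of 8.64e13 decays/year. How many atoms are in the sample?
N = A/λ = 7.142e17 atoms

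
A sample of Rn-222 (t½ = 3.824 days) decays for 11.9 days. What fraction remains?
N/N₀ = (1/2)^(t/t½) = 0.1157 = 11.6%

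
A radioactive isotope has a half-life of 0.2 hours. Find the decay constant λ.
λ = ln(2)/t½ = 3.466 hour⁻¹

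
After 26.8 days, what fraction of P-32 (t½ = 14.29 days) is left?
N/N₀ = (1/2)^(t/t½) = 0.2725 = 27.3%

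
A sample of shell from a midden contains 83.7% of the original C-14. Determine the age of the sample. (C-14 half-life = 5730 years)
Age = t½ × log₂(1/ratio) = 1471 years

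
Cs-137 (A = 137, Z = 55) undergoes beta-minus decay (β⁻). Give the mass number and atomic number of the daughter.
Daughter: A = 137, Z = 56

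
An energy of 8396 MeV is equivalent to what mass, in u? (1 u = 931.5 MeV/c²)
m = E/c² = 9.013 u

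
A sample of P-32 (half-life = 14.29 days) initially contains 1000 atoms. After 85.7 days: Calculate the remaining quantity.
N = N₀(1/2)^(t/t½) = 15.66 atoms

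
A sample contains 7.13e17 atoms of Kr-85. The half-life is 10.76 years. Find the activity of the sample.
A = λN = 4.593e16 decays/year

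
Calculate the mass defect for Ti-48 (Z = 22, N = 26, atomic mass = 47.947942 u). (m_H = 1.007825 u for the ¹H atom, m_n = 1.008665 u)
Δm = Z·m_H + N·m_n − M = 0.4495 u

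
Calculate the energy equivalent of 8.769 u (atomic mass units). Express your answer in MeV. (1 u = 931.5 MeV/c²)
E = mc² = 8168 MeV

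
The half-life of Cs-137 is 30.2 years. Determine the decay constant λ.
λ = ln(2)/t½ = 0.02295 year⁻¹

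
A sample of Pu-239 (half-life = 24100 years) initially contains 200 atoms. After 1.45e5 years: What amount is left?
N = N₀(1/2)^(t/t½) = 3.089 atoms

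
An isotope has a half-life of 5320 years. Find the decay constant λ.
λ = ln(2)/t½ = 1.303e-4 year⁻¹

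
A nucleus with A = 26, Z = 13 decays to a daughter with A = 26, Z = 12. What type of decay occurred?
ΔA = 0, ΔZ = -1 ⇒ beta-plus decay (β⁺) or electron capture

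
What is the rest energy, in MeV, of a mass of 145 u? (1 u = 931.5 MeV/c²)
E = mc² = 1.351e5 MeV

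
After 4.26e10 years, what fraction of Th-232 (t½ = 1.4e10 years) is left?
N/N₀ = (1/2)^(t/t½) = 0.1213 = 12.1%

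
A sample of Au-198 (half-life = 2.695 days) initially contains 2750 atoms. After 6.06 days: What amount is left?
N = N₀(1/2)^(t/t½) = 578.7 atoms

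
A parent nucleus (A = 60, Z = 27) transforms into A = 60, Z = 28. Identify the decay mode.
ΔA = 0, ΔZ = +1 ⇒ beta-minus decay (β⁻)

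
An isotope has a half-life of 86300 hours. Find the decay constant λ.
λ = ln(2)/t½ = 8.032e-6 hour⁻¹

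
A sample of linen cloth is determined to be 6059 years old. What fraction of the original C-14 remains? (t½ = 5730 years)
N/N₀ = (1/2)^(t/t½) = 0.4805 = 48%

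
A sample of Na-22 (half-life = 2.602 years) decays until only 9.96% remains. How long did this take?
t = t½ × log₂(N₀/N) = 8.659 years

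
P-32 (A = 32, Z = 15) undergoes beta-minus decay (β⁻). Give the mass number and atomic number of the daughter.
Daughter: A = 32, Z = 16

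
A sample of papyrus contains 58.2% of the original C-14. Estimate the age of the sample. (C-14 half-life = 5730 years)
Age = t½ × log₂(1/ratio) = 4475 years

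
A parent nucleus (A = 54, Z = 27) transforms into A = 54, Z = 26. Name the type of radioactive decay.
ΔA = 0, ΔZ = -1 ⇒ beta-plus decay (β⁺) or electron capture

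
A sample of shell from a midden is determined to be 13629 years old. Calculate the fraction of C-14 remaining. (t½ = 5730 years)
N/N₀ = (1/2)^(t/t½) = 0.1923 = 19.2%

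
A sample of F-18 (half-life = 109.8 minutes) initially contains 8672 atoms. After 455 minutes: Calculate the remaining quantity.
N = N₀(1/2)^(t/t½) = 490.5 atoms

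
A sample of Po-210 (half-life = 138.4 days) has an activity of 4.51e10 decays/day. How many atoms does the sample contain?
N = A/λ = 9.005e12 atoms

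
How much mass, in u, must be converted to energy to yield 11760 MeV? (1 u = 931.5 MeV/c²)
m = E/c² = 12.62 u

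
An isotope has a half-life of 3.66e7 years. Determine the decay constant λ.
λ = ln(2)/t½ = 1.894e-8 year⁻¹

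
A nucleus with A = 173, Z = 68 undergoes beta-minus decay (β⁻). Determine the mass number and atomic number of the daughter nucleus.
Daughter: A = 173, Z = 69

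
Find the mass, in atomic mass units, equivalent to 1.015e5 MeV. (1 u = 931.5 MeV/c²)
m = E/c² = 109 u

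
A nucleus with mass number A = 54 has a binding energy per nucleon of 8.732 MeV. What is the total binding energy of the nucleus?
B.E. = 8.732 × 54 = 471.5 MeV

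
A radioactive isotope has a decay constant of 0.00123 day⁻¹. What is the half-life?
t½ = ln(2)/λ = 563.5 days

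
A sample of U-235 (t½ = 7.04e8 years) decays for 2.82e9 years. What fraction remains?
N/N₀ = (1/2)^(t/t½) = 0.06225 = 6.23%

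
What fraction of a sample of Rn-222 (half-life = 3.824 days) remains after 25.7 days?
N/N₀ = (1/2)^(t/t½) = 0.009481 = 0.948%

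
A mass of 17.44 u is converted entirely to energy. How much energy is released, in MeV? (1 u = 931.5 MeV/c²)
E = mc² = 16250 MeV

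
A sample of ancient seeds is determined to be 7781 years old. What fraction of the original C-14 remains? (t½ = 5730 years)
N/N₀ = (1/2)^(t/t½) = 0.3901 = 39%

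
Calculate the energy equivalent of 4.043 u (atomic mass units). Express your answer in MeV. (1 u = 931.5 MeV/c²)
E = mc² = 3766 MeV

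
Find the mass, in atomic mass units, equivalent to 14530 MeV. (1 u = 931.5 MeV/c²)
m = E/c² = 15.6 u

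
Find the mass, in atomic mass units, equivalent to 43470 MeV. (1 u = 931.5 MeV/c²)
m = E/c² = 46.67 u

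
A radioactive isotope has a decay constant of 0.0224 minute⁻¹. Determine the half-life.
t½ = ln(2)/λ = 30.94 minutes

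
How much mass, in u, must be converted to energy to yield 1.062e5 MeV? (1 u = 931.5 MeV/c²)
m = E/c² = 114 u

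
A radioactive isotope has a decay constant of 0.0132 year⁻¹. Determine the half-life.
t½ = ln(2)/λ = 52.51 years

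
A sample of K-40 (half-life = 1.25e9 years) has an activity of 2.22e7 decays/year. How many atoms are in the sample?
N = A/λ = 4.003e16 atoms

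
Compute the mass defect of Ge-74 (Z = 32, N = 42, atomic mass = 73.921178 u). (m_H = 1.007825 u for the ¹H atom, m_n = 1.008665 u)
Δm = Z·m_H + N·m_n − M = 0.6932 u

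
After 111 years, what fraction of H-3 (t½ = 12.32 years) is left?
N/N₀ = (1/2)^(t/t½) = 0.00194 = 0.194%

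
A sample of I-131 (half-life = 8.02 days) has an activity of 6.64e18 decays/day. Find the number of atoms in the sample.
N = A/λ = 7.683e19 atoms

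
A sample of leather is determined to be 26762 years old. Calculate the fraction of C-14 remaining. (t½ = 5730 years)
N/N₀ = (1/2)^(t/t½) = 0.03927 = 3.93%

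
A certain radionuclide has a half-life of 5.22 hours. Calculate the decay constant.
λ = ln(2)/t½ = 0.1328 hour⁻¹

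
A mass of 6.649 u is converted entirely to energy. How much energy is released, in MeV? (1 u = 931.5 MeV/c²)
E = mc² = 6194 MeV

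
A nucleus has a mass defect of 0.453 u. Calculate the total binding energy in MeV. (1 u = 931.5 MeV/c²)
B.E. = Δm × 931.5 = 422 MeV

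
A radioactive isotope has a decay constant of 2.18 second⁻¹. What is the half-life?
t½ = ln(2)/λ = 0.318 seconds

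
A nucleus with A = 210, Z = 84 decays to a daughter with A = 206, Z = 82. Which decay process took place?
ΔA = -4, ΔZ = -2 ⇒ alpha decay (α)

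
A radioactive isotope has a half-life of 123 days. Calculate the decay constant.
λ = ln(2)/t½ = 0.005635 day⁻¹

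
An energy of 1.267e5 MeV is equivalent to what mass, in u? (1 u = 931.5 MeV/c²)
m = E/c² = 136 u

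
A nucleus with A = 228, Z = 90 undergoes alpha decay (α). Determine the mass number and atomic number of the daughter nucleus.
Daughter: A = 224, Z = 88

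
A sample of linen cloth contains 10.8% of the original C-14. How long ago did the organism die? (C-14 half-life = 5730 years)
Age = t½ × log₂(1/ratio) = 18400 years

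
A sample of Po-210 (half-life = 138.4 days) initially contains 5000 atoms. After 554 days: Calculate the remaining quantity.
N = N₀(1/2)^(t/t½) = 311.9 atoms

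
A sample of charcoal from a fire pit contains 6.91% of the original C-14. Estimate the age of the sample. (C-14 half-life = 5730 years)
Age = t½ × log₂(1/ratio) = 22090 years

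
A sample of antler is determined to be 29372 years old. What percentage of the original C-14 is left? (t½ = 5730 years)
N/N₀ = (1/2)^(t/t½) = 0.02864 = 2.86%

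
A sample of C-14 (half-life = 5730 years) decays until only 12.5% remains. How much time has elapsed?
t = t½ × log₂(N₀/N) = 17190 years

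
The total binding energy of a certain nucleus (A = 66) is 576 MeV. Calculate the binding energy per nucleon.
B.E./A = 576/66 = 8.727 MeV/nucleon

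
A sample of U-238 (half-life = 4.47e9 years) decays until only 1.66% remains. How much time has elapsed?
t = t½ × log₂(N₀/N) = 2.643e10 years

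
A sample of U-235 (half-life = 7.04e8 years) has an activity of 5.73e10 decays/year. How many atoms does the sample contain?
N = A/λ = 5.82e19 atoms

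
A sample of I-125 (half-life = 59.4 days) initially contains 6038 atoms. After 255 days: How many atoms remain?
N = N₀(1/2)^(t/t½) = 308 atoms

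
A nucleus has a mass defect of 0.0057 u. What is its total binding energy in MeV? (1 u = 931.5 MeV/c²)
B.E. = Δm × 931.5 = 5.31 MeV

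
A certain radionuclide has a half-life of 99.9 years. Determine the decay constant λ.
λ = ln(2)/t½ = 0.006938 year⁻¹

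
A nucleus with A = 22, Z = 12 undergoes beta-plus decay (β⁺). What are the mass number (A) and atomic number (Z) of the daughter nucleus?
Daughter: A = 22, Z = 11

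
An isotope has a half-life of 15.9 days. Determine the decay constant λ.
λ = ln(2)/t½ = 0.04359 day⁻¹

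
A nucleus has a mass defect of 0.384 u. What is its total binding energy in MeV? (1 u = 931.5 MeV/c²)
B.E. = Δm × 931.5 = 357.7 MeV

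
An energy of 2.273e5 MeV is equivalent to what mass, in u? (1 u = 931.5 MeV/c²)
m = E/c² = 244 u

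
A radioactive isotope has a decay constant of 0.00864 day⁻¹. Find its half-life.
t½ = ln(2)/λ = 80.23 days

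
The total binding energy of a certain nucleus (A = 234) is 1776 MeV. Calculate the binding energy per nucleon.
B.E./A = 1776/234 = 7.59 MeV/nucleon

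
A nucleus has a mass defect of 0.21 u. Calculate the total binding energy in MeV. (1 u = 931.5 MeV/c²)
B.E. = Δm × 931.5 = 195.6 MeV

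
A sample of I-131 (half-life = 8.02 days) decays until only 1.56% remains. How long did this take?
t = t½ × log₂(N₀/N) = 48.14 days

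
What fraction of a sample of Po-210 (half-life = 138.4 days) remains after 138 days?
N/N₀ = (1/2)^(t/t½) = 0.501 = 50.1%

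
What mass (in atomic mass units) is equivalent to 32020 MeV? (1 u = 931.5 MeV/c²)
m = E/c² = 34.37 u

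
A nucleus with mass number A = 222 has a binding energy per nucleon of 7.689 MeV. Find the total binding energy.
B.E. = 7.689 × 222 = 1707 MeV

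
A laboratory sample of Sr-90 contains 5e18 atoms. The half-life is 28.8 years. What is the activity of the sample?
A = λN = 1.203e17 decays/year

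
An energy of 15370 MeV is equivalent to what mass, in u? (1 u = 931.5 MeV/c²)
m = E/c² = 16.5 u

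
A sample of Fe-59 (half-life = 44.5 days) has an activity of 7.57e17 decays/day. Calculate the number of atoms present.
N = A/λ = 4.86e19 atoms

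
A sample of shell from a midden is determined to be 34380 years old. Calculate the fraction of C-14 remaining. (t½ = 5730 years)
N/N₀ = (1/2)^(t/t½) = 0.01562 = 1.56%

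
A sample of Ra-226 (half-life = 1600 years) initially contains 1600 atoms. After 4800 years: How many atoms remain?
N = N₀(1/2)^(t/t½) = 200 atoms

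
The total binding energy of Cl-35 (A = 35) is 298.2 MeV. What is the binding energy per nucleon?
B.E./A = 298.2/35 = 8.52 MeV/nucleon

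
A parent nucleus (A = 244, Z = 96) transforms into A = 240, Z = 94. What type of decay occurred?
ΔA = -4, ΔZ = -2 ⇒ alpha decay (α)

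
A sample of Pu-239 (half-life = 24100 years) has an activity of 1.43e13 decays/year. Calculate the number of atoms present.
N = A/λ = 4.972e17 atoms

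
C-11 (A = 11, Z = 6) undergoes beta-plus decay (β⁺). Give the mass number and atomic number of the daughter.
Daughter: A = 11, Z = 5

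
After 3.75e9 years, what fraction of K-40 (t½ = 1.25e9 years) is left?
N/N₀ = (1/2)^(t/t½) = 0.125 = 12.5%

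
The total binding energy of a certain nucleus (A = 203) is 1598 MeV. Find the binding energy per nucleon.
B.E./A = 1598/203 = 7.872 MeV/nucleon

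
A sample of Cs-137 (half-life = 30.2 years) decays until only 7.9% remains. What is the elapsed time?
t = t½ × log₂(N₀/N) = 110.6 years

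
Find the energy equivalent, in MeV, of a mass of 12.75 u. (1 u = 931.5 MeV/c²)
E = mc² = 11880 MeV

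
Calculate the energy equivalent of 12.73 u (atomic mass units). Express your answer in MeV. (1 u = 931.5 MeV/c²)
E = mc² = 11860 MeV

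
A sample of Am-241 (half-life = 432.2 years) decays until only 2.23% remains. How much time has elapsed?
t = t½ × log₂(N₀/N) = 2371 years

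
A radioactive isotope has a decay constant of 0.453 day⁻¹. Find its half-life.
t½ = ln(2)/λ = 1.53 days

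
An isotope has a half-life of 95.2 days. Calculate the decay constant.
λ = ln(2)/t½ = 0.007281 day⁻¹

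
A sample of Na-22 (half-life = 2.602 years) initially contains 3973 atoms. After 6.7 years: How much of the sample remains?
N = N₀(1/2)^(t/t½) = 666.8 atoms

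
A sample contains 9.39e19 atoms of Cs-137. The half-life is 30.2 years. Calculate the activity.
A = λN = 2.155e18 decays/year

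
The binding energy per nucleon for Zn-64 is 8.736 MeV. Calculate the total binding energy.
B.E. = 8.736 × 64 = 559.1 MeV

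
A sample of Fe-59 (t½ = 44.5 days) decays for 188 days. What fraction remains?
N/N₀ = (1/2)^(t/t½) = 0.05349 = 5.35%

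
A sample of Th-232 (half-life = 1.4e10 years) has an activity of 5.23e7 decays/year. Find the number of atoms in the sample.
N = A/λ = 1.056e18 atoms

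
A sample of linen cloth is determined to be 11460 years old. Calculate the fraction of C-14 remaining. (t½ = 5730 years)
N/N₀ = (1/2)^(t/t½) = 0.25 = 25%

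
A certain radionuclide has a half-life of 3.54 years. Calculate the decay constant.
λ = ln(2)/t½ = 0.1958 year⁻¹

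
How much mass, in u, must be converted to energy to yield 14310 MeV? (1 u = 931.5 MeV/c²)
m = E/c² = 15.36 u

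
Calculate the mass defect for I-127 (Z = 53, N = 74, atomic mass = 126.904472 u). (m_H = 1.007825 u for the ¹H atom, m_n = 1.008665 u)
Δm = Z·m_H + N·m_n − M = 1.151 u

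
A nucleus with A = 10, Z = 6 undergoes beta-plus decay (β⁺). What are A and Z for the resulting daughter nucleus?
Daughter: A = 10, Z = 5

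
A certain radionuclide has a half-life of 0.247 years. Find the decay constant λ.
λ = ln(2)/t½ = 2.806 year⁻¹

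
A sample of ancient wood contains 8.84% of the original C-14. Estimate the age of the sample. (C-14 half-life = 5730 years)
Age = t½ × log₂(1/ratio) = 20050 years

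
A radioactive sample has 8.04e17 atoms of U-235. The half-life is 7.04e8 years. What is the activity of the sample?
A = λN = 7.916e8 decays/year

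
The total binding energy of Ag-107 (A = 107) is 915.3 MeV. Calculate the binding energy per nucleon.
B.E./A = 915.3/107 = 8.554 MeV/nucleon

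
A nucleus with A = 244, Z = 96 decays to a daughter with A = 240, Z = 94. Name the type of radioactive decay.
ΔA = -4, ΔZ = -2 ⇒ alpha decay (α)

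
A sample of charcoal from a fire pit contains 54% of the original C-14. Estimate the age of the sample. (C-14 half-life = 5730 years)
Age = t½ × log₂(1/ratio) = 5094 years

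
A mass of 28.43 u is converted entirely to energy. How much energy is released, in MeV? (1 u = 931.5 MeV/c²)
E = mc² = 26480 MeV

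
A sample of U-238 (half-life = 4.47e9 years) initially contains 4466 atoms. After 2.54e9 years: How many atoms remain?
N = N₀(1/2)^(t/t½) = 3012 atoms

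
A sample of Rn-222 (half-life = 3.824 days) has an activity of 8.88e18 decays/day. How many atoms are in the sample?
N = A/λ = 4.899e19 atoms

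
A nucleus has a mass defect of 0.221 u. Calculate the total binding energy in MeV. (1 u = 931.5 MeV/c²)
B.E. = Δm × 931.5 = 205.9 MeV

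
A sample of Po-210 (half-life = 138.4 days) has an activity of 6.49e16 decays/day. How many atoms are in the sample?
N = A/λ = 1.296e19 atoms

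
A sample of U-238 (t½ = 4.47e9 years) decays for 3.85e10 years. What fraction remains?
N/N₀ = (1/2)^(t/t½) = 0.002554 = 0.255%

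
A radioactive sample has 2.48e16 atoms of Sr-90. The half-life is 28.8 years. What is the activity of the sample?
A = λN = 5.969e14 decays/year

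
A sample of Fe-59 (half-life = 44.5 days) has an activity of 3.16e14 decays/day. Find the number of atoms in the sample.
N = A/λ = 2.029e16 atoms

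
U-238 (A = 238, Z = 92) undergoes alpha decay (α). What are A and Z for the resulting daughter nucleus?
Daughter: A = 234, Z = 90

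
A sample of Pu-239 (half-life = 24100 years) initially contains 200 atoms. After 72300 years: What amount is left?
N = N₀(1/2)^(t/t½) = 25 atoms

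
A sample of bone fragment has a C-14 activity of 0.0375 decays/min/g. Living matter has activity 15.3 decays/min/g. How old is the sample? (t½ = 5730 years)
Age = t½ × log₂(A₀/A) = 49690 years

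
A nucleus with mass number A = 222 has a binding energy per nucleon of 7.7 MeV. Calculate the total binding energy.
B.E. = 7.7 × 222 = 1709 MeV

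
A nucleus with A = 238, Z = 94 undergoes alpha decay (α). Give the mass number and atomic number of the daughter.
Daughter: A = 234, Z = 92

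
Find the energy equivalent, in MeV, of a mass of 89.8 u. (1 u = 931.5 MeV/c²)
E = mc² = 83650 MeV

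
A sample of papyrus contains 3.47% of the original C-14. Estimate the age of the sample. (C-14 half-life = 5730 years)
Age = t½ × log₂(1/ratio) = 27780 years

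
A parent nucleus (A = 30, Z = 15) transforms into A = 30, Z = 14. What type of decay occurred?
ΔA = 0, ΔZ = -1 ⇒ beta-plus decay (β⁺) or electron capture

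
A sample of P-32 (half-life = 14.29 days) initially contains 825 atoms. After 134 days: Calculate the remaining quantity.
N = N₀(1/2)^(t/t½) = 1.241 atoms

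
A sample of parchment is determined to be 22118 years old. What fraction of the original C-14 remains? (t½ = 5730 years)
N/N₀ = (1/2)^(t/t½) = 0.06887 = 6.89%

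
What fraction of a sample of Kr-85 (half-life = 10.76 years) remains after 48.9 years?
N/N₀ = (1/2)^(t/t½) = 0.04285 = 4.28%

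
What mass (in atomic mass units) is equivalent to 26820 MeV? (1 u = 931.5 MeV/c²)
m = E/c² = 28.79 u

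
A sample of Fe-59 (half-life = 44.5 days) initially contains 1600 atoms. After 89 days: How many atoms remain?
N = N₀(1/2)^(t/t½) = 400 atoms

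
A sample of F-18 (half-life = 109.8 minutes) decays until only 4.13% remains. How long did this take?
t = t½ × log₂(N₀/N) = 504.8 minutes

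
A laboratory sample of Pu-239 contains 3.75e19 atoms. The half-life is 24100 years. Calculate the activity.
A = λN = 1.079e15 decays/year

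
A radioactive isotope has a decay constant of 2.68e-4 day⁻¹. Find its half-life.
t½ = ln(2)/λ = 2586 days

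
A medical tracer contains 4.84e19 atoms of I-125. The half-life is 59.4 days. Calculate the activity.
A = λN = 5.648e17 decays/day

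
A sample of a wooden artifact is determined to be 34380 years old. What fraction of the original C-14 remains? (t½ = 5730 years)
N/N₀ = (1/2)^(t/t½) = 0.01562 = 1.56%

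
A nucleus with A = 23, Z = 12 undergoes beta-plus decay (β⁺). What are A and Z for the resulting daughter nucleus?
Daughter: A = 23, Z = 11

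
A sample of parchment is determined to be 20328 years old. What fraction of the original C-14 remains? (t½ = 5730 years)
N/N₀ = (1/2)^(t/t½) = 0.08552 = 8.55%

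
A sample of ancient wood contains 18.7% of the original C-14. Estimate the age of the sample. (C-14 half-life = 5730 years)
Age = t½ × log₂(1/ratio) = 13860 years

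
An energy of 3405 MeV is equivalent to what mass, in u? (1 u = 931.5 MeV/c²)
m = E/c² = 3.655 u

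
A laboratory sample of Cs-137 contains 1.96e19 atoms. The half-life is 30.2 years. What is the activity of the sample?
A = λN = 4.499e17 decays/year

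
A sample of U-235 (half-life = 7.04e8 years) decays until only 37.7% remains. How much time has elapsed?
t = t½ × log₂(N₀/N) = 9.908e8 years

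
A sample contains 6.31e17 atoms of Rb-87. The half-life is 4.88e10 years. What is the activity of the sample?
A = λN = 8.963e6 decays/year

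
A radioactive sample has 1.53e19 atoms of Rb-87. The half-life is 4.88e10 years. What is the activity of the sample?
A = λN = 2.173e8 decays/year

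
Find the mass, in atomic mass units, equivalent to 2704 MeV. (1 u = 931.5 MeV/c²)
m = E/c² = 2.903 u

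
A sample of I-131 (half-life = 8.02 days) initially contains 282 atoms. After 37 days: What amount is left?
N = N₀(1/2)^(t/t½) = 11.52 atoms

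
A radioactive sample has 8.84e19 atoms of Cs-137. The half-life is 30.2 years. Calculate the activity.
A = λN = 2.029e18 decays/year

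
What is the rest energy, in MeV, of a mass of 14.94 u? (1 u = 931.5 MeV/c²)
E = mc² = 13920 MeV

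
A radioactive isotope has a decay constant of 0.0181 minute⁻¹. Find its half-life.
t½ = ln(2)/λ = 38.3 minutes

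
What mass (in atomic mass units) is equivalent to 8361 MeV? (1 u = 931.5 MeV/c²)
m = E/c² = 8.976 u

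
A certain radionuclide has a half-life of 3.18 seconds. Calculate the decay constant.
λ = ln(2)/t½ = 0.218 second⁻¹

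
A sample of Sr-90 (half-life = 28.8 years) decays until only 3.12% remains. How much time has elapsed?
t = t½ × log₂(N₀/N) = 144.1 years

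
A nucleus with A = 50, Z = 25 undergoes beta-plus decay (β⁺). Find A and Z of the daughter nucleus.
Daughter: A = 50, Z = 24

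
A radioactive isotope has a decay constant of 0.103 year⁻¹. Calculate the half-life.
t½ = ln(2)/λ = 6.73 years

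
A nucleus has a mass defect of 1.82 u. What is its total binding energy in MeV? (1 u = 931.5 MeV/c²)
B.E. = Δm × 931.5 = 1695 MeV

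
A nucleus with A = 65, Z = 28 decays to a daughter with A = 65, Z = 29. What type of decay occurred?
ΔA = 0, ΔZ = +1 ⇒ beta-minus decay (β⁻)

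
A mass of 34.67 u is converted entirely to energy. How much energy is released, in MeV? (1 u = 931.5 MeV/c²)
E = mc² = 32300 MeV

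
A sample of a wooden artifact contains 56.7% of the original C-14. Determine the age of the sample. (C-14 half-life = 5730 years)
Age = t½ × log₂(1/ratio) = 4690 years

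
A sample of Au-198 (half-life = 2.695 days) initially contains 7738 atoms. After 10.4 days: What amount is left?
N = N₀(1/2)^(t/t½) = 533.3 atoms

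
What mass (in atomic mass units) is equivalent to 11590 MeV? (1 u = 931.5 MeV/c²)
m = E/c² = 12.44 u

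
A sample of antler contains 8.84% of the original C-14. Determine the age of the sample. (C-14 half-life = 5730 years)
Age = t½ × log₂(1/ratio) = 20050 years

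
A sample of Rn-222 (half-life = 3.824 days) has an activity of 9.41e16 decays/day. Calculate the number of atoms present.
N = A/λ = 5.191e17 atoms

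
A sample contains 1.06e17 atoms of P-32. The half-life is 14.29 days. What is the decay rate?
A = λN = 5.142e15 decays/day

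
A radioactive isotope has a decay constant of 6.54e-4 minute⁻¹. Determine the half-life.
t½ = ln(2)/λ = 1060 minutes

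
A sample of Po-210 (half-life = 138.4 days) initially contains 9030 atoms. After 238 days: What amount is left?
N = N₀(1/2)^(t/t½) = 2742 atoms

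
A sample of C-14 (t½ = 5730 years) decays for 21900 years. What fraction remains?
N/N₀ = (1/2)^(t/t½) = 0.07071 = 7.07%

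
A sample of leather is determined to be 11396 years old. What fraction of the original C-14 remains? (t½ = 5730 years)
N/N₀ = (1/2)^(t/t½) = 0.2519 = 25.2%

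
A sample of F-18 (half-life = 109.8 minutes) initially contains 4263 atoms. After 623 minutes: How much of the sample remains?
N = N₀(1/2)^(t/t½) = 83.5 atoms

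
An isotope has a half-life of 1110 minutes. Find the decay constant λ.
λ = ln(2)/t½ = 6.245e-4 minute⁻¹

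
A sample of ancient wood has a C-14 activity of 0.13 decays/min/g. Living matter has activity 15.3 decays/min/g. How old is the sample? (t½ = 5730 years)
Age = t½ × log₂(A₀/A) = 39420 years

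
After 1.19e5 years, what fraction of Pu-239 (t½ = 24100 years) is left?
N/N₀ = (1/2)^(t/t½) = 0.03263 = 3.26%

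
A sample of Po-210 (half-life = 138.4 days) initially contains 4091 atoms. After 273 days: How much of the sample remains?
N = N₀(1/2)^(t/t½) = 1042 atoms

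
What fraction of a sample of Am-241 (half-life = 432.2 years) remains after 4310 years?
N/N₀ = (1/2)^(t/t½) = 9.955e-4 = 0.0996%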